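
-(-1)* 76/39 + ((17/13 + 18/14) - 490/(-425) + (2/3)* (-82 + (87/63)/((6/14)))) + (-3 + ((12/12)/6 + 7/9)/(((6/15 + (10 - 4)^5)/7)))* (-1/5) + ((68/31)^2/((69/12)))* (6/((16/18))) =-14565121973222449/358966480885740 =-40.58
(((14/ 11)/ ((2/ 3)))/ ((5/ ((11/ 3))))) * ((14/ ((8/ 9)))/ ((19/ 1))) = 441/ 380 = 1.16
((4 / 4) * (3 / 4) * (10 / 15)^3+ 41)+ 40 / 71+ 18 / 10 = 139256 / 3195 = 43.59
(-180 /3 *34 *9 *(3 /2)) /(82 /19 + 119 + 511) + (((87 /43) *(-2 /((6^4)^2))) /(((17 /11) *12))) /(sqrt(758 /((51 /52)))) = -130815 /3013 - 319 *sqrt(502554) /48394937051136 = -43.42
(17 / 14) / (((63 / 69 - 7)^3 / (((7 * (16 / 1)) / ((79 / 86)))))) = -8894077 / 13548500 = -0.66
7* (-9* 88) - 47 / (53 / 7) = -294161 / 53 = -5550.21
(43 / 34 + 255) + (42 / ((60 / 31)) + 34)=26517 / 85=311.96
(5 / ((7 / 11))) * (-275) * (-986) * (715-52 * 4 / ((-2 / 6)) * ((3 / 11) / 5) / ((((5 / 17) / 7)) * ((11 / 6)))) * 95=1638982863050 / 7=234140409007.14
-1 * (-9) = 9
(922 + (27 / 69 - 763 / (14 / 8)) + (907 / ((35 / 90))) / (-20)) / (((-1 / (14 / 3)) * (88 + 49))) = -198447 / 15755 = -12.60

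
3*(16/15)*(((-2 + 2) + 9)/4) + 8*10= 87.20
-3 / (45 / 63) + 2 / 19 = -389 / 95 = -4.09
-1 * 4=-4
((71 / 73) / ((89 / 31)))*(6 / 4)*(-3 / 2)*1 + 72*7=13078143 / 25988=503.24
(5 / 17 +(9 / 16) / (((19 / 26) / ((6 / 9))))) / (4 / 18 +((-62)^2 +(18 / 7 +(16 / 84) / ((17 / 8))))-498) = 65709 / 272585704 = 0.00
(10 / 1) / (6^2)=5 / 18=0.28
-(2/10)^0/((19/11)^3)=-1331/6859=-0.19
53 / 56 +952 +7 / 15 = 800867 / 840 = 953.41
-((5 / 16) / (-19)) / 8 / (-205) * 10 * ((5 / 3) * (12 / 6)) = -25 / 74784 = -0.00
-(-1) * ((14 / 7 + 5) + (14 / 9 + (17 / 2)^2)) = 2909 / 36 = 80.81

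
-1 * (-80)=80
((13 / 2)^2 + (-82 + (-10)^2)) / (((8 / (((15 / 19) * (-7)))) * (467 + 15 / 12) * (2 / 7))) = -177135 / 569392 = -0.31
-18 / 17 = -1.06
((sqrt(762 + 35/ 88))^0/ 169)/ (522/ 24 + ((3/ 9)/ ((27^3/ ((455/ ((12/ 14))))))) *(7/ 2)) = 177147/ 652090049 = 0.00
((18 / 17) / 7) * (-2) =-36 / 119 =-0.30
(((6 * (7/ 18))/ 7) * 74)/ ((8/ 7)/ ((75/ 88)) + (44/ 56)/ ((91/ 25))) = 2356900/ 148753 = 15.84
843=843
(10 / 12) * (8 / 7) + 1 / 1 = 41 / 21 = 1.95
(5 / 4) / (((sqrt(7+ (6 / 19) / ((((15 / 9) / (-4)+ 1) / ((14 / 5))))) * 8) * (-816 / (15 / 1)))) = -25 * sqrt(76855) / 7041536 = -0.00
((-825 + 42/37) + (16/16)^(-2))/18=-15223/333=-45.71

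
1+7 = 8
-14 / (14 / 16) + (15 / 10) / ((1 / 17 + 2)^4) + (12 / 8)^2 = -82033249 / 6002500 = -13.67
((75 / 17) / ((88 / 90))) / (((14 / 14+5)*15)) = 75 / 1496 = 0.05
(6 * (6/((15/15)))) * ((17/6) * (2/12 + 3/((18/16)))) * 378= 109242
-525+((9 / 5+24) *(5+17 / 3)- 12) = -1309 / 5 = -261.80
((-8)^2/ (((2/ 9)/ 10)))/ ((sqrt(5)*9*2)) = 32*sqrt(5) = 71.55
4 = 4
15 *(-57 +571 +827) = 20115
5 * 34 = 170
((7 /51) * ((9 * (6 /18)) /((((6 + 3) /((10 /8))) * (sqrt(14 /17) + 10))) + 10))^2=1011312343825 /532338638112 - 24888325 * sqrt(238) /266169319056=1.90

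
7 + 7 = 14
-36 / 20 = -9 / 5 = -1.80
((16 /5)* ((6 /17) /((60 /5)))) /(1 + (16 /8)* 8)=8 /1445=0.01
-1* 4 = -4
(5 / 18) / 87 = 5 / 1566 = 0.00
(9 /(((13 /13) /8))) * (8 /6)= 96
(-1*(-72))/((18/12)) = 48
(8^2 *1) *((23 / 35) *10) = 2944 / 7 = 420.57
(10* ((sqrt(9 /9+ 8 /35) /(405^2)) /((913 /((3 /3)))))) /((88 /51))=0.00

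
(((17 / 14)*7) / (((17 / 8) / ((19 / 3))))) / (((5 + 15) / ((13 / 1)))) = 247 / 15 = 16.47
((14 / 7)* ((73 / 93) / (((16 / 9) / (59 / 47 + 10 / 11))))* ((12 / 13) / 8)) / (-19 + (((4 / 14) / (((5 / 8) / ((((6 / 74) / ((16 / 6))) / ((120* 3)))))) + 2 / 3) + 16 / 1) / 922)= -6583508626275 / 566653713577094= -0.01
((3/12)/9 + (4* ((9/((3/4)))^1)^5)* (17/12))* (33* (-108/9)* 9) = -5025411171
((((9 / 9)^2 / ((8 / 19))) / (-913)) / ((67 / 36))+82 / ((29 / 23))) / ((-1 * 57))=-230732053 / 202231326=-1.14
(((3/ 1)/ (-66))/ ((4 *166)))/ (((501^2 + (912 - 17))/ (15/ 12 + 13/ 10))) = -51/ 73593935360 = -0.00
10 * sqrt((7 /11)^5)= 490 * sqrt(77) /1331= 3.23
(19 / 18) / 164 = 19 / 2952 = 0.01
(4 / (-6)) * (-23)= 46 / 3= 15.33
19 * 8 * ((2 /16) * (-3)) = -57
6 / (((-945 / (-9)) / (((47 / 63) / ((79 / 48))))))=1504 / 58065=0.03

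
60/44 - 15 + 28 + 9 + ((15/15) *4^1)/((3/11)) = 1255/33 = 38.03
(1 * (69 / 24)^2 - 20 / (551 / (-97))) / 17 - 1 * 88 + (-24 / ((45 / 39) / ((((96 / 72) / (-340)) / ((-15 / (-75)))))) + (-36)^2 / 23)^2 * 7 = 27245783959834007 / 1213019006400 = 22461.14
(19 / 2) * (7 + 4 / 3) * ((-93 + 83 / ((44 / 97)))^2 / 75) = 297799939 / 34848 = 8545.68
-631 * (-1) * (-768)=-484608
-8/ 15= -0.53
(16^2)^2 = 65536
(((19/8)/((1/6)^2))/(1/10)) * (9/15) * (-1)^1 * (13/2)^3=-1127061/8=-140882.62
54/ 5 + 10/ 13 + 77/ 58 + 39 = 195651/ 3770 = 51.90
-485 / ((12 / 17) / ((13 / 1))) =-107185 / 12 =-8932.08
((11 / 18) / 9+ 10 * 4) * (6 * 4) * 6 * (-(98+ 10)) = -623136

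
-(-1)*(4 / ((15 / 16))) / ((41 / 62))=3968 / 615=6.45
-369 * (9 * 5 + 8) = -19557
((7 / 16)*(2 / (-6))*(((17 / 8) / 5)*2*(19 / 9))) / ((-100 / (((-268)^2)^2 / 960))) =45561684581 / 3240000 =14062.25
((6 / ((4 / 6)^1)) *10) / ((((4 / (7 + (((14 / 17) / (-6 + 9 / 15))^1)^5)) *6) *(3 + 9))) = 713060458120465 / 325974336740784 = 2.19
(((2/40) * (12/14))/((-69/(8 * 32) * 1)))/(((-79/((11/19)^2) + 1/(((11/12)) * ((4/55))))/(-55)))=-10648/268709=-0.04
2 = 2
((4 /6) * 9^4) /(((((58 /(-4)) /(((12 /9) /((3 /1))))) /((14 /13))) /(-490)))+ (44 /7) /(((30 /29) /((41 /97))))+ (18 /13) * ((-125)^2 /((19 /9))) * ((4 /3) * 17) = 22108124399954 /72955155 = 303037.18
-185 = -185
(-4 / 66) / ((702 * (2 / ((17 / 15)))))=-17 / 347490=-0.00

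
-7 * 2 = -14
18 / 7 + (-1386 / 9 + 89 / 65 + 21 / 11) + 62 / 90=-6642397 / 45045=-147.46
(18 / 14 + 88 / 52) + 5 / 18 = 5333 / 1638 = 3.26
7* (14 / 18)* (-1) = -49 / 9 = -5.44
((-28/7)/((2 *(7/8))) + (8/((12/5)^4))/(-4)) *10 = -851315/36288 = -23.46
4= 4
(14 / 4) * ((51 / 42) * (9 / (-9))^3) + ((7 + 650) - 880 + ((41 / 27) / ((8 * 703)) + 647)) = 63738239 / 151848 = 419.75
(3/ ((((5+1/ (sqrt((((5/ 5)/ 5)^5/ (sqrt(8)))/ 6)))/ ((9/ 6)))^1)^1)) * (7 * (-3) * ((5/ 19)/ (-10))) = -2025 * sqrt(2)/ 12214283 - 27/ 244285660+27 * sqrt(15) * 2^(1/ 4)/ 24428566+20250 * sqrt(15) * 2^(3/ 4)/ 12214283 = 0.01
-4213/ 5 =-842.60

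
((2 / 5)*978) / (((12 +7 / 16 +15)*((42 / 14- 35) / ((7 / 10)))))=-3423 / 10975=-0.31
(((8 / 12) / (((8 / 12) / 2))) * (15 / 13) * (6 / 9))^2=400 / 169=2.37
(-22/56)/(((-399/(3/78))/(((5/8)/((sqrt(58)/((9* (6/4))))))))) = 495* sqrt(58)/89852672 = 0.00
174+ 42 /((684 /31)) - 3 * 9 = 16975 /114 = 148.90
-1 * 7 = -7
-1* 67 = -67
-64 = -64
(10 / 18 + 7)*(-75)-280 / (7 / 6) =-2420 / 3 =-806.67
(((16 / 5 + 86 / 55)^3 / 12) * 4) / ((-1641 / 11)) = -17984728 / 74460375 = -0.24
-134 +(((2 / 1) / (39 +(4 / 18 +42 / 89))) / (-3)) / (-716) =-1525269473 / 11382610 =-134.00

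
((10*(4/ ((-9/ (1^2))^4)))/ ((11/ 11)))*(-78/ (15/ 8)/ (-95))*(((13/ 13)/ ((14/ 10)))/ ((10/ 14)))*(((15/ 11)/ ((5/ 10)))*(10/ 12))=8320/ 1371249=0.01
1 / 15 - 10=-149 / 15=-9.93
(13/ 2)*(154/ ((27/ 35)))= 35035/ 27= 1297.59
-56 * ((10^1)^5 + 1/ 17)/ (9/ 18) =-190400112/ 17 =-11200006.59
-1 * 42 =-42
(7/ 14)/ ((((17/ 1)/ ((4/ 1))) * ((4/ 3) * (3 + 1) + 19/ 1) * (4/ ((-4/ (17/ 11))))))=-66/ 21097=-0.00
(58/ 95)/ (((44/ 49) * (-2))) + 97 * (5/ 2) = 1012229/ 4180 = 242.16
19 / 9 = 2.11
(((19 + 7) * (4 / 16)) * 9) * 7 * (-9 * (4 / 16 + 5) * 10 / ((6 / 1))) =-32248.12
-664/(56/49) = -581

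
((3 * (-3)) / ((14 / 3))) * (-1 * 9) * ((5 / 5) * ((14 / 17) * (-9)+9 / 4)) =-85293 / 952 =-89.59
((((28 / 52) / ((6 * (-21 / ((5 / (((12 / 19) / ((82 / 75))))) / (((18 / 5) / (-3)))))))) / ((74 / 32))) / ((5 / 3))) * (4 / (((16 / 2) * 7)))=779 / 1363635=0.00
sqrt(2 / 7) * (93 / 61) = 93 * sqrt(14) / 427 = 0.81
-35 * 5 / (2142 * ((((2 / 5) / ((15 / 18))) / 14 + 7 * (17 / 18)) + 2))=-4375 / 462961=-0.01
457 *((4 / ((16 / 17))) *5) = 38845 / 4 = 9711.25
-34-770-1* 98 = -902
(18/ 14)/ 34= 9/ 238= 0.04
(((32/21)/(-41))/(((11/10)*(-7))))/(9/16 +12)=5120/13325697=0.00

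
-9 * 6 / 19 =-54 / 19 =-2.84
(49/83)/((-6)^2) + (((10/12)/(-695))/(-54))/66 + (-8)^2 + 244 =308.02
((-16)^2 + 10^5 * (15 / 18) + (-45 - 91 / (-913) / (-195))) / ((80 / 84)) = 87721.55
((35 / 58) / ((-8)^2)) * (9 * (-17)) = -5355 / 3712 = -1.44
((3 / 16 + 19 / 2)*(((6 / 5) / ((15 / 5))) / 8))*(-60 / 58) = -465 / 928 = -0.50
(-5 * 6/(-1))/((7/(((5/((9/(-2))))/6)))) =-50/63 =-0.79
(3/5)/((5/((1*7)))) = 0.84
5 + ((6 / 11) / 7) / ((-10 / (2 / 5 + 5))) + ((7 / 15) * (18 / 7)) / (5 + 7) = 19473 / 3850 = 5.06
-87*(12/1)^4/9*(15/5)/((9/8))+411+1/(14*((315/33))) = -785151979/1470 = -534116.99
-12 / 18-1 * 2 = -8 / 3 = -2.67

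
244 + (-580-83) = -419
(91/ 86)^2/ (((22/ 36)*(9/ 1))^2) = 8281/ 223729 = 0.04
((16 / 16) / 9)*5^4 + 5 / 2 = 71.94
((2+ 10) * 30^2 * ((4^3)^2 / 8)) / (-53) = -5529600 / 53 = -104332.08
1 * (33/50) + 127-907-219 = -49917/50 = -998.34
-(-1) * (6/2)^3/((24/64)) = 72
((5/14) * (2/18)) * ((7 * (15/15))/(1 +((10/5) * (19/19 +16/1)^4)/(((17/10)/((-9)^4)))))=5/11604309498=0.00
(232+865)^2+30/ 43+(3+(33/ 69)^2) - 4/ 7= 191618145871/ 159229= 1203412.35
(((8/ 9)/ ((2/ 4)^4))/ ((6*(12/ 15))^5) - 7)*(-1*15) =19579895/ 186624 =104.92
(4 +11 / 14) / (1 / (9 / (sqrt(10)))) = 603 * sqrt(10) / 140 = 13.62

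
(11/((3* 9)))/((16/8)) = 11/54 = 0.20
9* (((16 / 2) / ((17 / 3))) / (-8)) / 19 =-27 / 323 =-0.08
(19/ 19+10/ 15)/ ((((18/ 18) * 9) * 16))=0.01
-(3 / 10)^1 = -3 / 10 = -0.30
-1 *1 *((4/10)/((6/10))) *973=-1946/3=-648.67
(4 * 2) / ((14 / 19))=76 / 7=10.86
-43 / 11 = -3.91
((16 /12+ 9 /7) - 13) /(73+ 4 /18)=-654 /4613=-0.14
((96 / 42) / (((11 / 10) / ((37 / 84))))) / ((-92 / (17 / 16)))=-0.01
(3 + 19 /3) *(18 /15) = 56 /5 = 11.20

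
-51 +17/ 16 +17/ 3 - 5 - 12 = -2941/ 48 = -61.27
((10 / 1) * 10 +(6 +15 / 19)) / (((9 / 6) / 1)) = 4058 / 57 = 71.19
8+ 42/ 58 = 253/ 29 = 8.72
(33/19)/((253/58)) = 174/437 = 0.40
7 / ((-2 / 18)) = -63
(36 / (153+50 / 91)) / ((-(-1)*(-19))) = -3276 / 265487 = -0.01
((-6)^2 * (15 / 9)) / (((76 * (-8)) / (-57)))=45 / 8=5.62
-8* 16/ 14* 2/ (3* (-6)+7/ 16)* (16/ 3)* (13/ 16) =4.51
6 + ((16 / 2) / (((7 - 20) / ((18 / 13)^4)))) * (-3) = 4747182 / 371293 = 12.79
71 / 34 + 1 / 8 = 301 / 136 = 2.21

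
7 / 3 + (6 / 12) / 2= 31 / 12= 2.58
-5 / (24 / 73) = -365 / 24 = -15.21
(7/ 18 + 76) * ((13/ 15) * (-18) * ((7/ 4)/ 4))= -25025/ 48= -521.35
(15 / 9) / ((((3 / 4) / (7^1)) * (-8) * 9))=-35 / 162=-0.22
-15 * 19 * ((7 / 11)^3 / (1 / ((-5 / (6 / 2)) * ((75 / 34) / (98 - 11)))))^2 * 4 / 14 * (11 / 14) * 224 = -199583125000 / 117429853497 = -1.70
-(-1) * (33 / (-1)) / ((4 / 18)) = -297 / 2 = -148.50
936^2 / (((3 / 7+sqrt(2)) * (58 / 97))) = -892303776 / 2581+2082042144 * sqrt(2) / 2581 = 795098.20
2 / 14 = 1 / 7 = 0.14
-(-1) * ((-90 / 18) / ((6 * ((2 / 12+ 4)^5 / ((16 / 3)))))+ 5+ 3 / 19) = 191274922 / 37109375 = 5.15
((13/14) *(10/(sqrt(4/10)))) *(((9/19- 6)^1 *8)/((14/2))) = -92.73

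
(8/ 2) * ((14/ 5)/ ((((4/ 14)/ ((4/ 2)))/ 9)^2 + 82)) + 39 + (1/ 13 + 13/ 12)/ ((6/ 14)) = 31867190657/ 761574060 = 41.84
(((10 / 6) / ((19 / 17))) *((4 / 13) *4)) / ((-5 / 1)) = -272 / 741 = -0.37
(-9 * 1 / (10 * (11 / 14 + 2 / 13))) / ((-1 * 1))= 91 / 95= 0.96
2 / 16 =1 / 8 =0.12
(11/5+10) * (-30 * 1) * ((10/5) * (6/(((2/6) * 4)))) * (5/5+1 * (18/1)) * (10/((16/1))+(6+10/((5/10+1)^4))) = -538258.92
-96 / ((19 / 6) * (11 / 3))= -1728 / 209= -8.27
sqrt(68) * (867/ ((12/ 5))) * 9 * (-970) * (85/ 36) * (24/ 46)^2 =-2144524500 * sqrt(17)/ 529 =-16714746.75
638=638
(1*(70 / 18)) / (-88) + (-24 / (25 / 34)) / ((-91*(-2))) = -402761 / 1801800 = -0.22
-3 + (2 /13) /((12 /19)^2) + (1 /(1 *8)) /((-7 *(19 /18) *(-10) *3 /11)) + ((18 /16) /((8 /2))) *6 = -1146053 /1244880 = -0.92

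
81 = 81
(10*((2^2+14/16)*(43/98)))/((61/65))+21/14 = 580893/23912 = 24.29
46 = 46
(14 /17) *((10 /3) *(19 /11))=2660 /561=4.74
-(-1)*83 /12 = 6.92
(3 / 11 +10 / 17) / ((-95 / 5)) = -161 / 3553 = -0.05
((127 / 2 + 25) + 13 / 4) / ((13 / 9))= 3303 / 52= 63.52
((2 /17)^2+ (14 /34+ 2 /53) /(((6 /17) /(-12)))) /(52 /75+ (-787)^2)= -17540850 /711516419459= -0.00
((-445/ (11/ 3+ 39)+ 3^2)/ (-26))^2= 0.00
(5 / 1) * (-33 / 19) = -8.68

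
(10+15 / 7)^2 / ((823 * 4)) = 7225 / 161308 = 0.04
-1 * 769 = -769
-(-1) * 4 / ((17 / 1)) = 4 / 17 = 0.24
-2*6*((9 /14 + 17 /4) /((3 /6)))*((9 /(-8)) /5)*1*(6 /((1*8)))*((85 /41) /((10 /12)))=565947 /11480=49.30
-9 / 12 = -3 / 4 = -0.75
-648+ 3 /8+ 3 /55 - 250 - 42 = -413411 /440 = -939.57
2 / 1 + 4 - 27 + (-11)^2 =100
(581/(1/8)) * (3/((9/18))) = 27888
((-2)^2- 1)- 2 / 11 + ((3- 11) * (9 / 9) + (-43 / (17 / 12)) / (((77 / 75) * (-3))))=6117 / 1309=4.67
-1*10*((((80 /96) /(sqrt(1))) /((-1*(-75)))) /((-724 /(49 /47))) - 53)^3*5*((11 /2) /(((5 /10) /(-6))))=-47038935823281677133380819 /95744877095583360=-491294544.94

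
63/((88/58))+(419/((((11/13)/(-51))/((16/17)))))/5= -4712.22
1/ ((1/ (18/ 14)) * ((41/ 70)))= 2.20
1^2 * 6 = 6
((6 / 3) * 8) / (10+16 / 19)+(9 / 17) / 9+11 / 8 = 40757 / 14008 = 2.91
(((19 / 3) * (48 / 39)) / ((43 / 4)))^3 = 1798045696 / 4716275733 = 0.38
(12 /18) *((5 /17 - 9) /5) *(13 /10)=-1.51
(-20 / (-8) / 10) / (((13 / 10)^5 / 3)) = 75000 / 371293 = 0.20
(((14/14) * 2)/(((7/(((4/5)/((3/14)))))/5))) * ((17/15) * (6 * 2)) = 72.53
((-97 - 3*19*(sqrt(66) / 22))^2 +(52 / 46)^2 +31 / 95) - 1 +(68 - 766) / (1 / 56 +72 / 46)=5529*sqrt(66) / 11 +21217240372697 / 2254338790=13495.17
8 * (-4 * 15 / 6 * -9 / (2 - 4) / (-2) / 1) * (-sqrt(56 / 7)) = -509.12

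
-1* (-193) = 193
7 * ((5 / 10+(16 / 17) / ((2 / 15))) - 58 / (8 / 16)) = -25809 / 34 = -759.09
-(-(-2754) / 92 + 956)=-45353 / 46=-985.93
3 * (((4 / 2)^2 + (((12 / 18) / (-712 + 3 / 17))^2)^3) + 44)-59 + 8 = 93.00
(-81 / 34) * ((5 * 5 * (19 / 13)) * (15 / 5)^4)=-3116475 / 442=-7050.85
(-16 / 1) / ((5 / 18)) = -288 / 5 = -57.60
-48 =-48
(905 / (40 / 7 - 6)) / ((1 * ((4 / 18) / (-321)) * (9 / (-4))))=-2033535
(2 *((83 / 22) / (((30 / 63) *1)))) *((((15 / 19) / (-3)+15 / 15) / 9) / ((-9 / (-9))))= 4067 / 3135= 1.30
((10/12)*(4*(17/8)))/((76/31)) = 2635/912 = 2.89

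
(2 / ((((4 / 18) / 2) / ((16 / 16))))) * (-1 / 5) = -18 / 5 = -3.60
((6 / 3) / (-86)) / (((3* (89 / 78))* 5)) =-26 / 19135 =-0.00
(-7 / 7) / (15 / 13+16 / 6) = -39 / 149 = -0.26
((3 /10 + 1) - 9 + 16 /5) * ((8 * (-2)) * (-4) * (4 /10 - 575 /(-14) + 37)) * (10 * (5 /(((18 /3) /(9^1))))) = -11864880 /7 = -1694982.86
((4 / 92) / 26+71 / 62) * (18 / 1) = 191340 / 9269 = 20.64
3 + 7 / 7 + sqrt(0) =4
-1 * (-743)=743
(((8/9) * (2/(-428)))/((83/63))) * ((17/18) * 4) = -952/79929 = -0.01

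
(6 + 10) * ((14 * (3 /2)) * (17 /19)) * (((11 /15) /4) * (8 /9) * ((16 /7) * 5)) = 95744 /171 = 559.91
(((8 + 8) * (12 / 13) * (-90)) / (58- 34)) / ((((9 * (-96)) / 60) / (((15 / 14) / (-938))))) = -375 / 85358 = -0.00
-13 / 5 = -2.60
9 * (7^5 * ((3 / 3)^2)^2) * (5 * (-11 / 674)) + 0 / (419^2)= -8319465 / 674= -12343.42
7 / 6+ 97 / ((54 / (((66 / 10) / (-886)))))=91963 / 79740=1.15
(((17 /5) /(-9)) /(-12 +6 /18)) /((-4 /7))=-17 /300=-0.06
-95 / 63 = -1.51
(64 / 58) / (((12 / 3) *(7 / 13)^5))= 2970344 / 487403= 6.09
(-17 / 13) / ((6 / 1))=-17 / 78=-0.22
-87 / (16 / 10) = -435 / 8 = -54.38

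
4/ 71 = 0.06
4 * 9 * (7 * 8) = 2016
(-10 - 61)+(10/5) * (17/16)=-551/8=-68.88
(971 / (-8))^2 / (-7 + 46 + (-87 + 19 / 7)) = -6599887 / 20288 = -325.31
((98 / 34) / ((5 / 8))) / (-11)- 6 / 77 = -3254 / 6545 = -0.50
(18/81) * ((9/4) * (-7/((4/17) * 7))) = -17/8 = -2.12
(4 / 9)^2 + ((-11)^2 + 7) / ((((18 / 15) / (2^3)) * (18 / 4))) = 15376 / 81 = 189.83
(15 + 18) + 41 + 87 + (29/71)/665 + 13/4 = 164.25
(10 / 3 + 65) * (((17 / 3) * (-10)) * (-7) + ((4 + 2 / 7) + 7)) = 1756235 / 63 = 27876.75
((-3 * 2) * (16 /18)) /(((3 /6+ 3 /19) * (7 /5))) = -608 /105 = -5.79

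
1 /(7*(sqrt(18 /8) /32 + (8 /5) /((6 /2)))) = 960 /3899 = 0.25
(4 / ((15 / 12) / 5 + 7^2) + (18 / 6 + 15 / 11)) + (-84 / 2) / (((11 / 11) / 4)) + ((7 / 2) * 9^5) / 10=888625801 / 43340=20503.59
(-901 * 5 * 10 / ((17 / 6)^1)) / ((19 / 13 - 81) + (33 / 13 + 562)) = -3180 / 97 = -32.78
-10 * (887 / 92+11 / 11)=-4895 / 46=-106.41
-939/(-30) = 313/10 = 31.30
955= 955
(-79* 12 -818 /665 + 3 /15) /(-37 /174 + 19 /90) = 164718405 /266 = 619242.12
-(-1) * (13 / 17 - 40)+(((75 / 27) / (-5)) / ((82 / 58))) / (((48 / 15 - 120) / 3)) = -47899619 / 1221144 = -39.23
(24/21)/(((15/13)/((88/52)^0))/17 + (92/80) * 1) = 35360/37681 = 0.94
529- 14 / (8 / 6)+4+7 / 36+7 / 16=75331 / 144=523.13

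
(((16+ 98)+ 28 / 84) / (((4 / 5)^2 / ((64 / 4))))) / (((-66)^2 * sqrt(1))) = 8575 / 13068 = 0.66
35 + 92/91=3277/91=36.01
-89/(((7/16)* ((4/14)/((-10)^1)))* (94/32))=113920/47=2423.83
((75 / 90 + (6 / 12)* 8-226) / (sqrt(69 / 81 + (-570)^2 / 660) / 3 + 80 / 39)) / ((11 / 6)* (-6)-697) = -8539245 / 674092759 + 224263* sqrt(4833114) / 10785484144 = 0.03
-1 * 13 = -13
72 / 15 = 24 / 5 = 4.80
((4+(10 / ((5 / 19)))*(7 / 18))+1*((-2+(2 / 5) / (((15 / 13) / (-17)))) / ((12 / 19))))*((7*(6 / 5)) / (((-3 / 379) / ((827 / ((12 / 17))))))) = -5855868739 / 750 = -7807824.99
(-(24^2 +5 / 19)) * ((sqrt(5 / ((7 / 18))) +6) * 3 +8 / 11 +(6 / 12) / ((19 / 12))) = -17172.71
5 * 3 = 15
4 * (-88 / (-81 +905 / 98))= 4.90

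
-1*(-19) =19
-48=-48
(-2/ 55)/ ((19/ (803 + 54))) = -1714/ 1045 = -1.64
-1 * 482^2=-232324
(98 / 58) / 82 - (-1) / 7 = 2721 / 16646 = 0.16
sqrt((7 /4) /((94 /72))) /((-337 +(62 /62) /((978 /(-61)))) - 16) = -2934 * sqrt(329) /16228865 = -0.00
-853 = -853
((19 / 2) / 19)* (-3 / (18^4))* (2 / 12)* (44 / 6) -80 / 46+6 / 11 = -1.19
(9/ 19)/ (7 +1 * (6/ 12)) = 6/ 95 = 0.06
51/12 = 17/4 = 4.25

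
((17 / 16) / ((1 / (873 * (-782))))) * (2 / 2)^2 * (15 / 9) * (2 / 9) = -3223795 / 12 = -268649.58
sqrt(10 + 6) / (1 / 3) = 12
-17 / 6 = -2.83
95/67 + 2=229/67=3.42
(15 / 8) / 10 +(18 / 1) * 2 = 579 / 16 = 36.19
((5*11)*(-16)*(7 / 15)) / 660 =-28 / 45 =-0.62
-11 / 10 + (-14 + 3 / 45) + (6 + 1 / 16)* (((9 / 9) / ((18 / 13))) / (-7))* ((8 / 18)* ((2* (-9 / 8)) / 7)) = -1054447 / 70560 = -14.94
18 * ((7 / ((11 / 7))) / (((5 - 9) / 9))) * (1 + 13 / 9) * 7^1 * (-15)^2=-694575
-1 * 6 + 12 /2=0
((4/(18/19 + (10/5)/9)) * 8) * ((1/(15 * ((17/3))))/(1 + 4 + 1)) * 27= 3078/2125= 1.45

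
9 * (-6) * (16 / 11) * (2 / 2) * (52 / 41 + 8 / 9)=-76416 / 451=-169.44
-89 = -89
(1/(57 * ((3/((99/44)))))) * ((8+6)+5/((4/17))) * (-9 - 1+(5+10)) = 2.32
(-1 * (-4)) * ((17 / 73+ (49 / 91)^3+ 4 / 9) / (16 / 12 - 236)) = -150377 / 10585146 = -0.01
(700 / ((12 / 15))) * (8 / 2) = 3500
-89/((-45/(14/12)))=2.31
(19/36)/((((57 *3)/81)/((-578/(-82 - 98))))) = 289/360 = 0.80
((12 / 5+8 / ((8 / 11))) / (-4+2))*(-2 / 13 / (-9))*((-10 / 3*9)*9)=402 / 13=30.92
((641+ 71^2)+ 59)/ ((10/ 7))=40187/ 10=4018.70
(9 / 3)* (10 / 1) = 30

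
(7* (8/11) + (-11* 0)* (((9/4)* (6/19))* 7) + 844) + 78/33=9366/11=851.45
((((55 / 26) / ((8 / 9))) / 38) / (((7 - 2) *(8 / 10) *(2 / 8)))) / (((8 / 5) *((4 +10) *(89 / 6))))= 7425 / 39393536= 0.00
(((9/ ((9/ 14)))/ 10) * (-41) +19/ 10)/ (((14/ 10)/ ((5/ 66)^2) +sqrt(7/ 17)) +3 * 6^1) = -0.21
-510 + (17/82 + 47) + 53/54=-511225/1107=-461.81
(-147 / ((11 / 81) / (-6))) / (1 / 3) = 214326 / 11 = 19484.18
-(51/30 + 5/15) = -61/30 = -2.03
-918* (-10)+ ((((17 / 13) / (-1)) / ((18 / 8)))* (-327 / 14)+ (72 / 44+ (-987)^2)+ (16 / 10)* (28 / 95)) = 1402695967997 / 1426425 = 983364.68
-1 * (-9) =9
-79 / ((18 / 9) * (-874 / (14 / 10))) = 553 / 8740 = 0.06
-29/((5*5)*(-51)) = 29/1275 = 0.02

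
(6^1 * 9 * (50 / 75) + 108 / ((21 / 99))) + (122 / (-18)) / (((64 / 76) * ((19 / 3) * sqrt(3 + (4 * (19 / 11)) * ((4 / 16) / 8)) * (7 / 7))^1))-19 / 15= 57107 / 105-61 * sqrt(6226) / 6792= 543.17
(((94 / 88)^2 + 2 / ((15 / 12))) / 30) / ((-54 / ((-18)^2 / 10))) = -26533 / 484000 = -0.05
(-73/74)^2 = 5329/5476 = 0.97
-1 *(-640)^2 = -409600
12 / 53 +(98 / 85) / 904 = 463637 / 2036260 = 0.23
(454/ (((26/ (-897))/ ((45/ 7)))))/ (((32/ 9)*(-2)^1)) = 6343515/ 448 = 14159.63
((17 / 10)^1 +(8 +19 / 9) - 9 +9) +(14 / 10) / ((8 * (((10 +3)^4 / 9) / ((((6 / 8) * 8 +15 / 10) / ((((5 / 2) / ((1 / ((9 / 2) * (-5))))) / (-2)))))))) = 75900952 / 6426225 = 11.81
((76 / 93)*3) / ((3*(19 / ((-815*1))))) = -35.05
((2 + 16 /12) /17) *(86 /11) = 860 /561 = 1.53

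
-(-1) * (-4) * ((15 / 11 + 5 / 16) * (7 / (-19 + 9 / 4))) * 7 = 19.61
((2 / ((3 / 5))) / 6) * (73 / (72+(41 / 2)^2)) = 1460 / 17721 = 0.08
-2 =-2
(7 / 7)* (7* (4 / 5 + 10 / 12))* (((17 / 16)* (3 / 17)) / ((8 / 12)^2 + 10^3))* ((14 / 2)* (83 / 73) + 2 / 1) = 0.02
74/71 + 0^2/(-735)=74/71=1.04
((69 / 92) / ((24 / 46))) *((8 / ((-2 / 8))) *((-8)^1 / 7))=368 / 7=52.57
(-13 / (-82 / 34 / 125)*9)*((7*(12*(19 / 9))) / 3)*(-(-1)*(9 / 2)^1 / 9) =7348250 / 41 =179225.61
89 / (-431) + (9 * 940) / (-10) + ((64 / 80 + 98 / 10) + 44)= -1705912 / 2155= -791.61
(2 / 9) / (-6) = -1 / 27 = -0.04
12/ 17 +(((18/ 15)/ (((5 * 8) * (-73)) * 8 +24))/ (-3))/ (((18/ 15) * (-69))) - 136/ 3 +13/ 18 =-3605470357/ 82119384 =-43.91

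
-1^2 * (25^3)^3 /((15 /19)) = -14495849609375 /3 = -4831949869791.67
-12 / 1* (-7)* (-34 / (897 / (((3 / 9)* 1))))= -952 / 897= -1.06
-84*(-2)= 168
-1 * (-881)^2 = -776161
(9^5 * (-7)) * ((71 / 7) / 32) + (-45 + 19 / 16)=-4193881 / 32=-131058.78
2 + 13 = 15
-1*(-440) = 440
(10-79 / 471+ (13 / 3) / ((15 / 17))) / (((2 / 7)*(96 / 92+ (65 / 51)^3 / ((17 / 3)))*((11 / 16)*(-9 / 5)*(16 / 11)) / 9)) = -700327009361 / 3824035027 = -183.14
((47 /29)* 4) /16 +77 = 8979 /116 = 77.41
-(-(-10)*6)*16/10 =-96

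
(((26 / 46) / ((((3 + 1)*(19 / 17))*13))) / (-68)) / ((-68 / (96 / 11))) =3 / 163438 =0.00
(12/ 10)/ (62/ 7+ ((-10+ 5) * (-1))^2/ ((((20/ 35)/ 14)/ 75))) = 84/ 3216245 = 0.00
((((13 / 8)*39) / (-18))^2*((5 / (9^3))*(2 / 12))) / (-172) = -142805 / 1733363712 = -0.00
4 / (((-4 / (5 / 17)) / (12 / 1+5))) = -5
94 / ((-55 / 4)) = -376 / 55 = -6.84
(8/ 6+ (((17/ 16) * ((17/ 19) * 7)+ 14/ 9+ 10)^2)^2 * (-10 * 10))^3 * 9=-3655765742073248421391313550592806945908943651378952972970377/ 305471454746506898639537014030882308096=-11967618202188342198330.66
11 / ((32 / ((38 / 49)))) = 209 / 784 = 0.27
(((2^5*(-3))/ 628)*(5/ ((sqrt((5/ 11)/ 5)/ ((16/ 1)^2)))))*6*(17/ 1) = -3133440*sqrt(11)/ 157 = -66193.92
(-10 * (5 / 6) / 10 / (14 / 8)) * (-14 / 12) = 5 / 9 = 0.56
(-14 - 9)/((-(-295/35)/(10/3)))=-1610/177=-9.10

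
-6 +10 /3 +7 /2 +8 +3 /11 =601 /66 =9.11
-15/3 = -5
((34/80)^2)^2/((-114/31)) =-2589151/291840000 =-0.01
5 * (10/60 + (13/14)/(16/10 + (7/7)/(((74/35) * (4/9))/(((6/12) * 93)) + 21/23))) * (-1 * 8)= -3628280720/176387673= -20.57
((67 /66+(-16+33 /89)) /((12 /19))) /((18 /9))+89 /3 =2551271 /140976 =18.10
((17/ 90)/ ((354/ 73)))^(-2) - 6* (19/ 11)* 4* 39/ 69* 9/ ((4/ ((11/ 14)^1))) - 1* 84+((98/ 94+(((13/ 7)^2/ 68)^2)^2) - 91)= 315061717287663664886441/ 710054011154131028224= 443.72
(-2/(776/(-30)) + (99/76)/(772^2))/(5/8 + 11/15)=5095807245/89519478728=0.06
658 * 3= 1974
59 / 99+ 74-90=-1525 / 99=-15.40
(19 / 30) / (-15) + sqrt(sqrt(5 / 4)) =-19 / 450 + sqrt(2) *5^(1 / 4) / 2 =1.02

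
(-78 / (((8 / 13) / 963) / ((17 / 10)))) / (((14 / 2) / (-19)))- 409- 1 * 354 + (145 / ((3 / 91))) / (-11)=5193416099 / 9240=562058.02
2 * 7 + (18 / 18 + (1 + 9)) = 25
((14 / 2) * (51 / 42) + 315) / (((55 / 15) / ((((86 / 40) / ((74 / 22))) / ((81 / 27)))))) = 27821 / 1480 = 18.80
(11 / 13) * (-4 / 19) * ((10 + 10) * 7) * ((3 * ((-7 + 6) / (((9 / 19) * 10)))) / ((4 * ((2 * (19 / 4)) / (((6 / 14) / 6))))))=22 / 741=0.03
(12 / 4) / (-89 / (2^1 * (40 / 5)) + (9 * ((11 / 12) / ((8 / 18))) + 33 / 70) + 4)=210 / 1223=0.17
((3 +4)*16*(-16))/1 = -1792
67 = 67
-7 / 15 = -0.47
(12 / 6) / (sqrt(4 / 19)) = sqrt(19) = 4.36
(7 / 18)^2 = 49 / 324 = 0.15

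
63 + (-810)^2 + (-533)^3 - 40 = -150763314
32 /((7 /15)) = 480 /7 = 68.57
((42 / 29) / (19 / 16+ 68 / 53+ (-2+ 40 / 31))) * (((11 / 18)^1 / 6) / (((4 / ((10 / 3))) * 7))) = 361460 / 36244287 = 0.01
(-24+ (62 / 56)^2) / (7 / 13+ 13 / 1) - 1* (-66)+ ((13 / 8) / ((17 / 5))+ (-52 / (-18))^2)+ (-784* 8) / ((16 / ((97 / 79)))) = -6126835051133 / 15010313472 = -408.18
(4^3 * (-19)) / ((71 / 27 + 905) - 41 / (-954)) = -3480192 / 2597759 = -1.34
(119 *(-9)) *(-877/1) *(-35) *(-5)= 164371725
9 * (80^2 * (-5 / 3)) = -96000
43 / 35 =1.23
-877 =-877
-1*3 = -3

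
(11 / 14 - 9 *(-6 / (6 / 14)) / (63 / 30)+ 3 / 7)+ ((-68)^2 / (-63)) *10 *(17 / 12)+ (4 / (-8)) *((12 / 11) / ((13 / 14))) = -7561085 / 7722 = -979.16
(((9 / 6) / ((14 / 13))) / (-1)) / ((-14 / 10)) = 195 / 196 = 0.99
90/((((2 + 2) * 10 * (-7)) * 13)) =-9/364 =-0.02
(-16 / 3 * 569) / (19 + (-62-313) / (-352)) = -3204608 / 21189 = -151.24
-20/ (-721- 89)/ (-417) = -2/ 33777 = -0.00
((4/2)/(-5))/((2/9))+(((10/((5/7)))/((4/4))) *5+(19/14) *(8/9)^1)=21863/315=69.41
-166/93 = -1.78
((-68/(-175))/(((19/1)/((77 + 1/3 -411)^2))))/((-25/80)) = -155739584/21375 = -7286.06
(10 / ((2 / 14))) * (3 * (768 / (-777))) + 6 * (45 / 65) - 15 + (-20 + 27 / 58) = -6638279 / 27898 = -237.95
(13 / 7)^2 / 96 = 169 / 4704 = 0.04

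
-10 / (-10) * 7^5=16807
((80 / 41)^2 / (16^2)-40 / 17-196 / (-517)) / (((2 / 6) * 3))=-28942263 / 14774309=-1.96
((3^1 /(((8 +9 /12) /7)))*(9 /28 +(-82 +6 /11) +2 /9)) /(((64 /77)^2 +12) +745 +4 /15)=-17269945 /67408951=-0.26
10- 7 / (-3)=37 / 3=12.33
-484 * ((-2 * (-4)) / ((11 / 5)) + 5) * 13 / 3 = -54340 / 3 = -18113.33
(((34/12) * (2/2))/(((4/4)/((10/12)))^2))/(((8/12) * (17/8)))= 25/18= 1.39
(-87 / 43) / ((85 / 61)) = -5307 / 3655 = -1.45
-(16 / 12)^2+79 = 77.22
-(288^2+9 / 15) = -414723 / 5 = -82944.60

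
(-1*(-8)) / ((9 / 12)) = 32 / 3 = 10.67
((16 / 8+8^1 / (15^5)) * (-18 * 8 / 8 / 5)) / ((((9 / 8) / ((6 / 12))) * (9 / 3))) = -12150064 / 11390625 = -1.07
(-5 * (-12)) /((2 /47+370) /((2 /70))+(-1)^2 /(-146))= 411720 /88873073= 0.00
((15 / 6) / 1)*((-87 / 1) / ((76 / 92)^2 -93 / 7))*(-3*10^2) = -24162075 / 4667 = -5177.22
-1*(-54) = 54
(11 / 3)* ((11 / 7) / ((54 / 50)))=5.34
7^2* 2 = 98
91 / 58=1.57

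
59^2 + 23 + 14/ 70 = 17521/ 5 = 3504.20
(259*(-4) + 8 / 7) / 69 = -7244 / 483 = -15.00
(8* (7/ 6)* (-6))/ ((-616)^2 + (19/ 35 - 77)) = -490/ 3319571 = -0.00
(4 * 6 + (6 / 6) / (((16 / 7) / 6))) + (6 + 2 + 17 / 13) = 3737 / 104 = 35.93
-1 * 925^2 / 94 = -855625 / 94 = -9102.39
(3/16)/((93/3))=0.01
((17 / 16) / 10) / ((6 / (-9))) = -51 / 320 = -0.16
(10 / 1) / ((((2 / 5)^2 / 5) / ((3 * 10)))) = 9375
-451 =-451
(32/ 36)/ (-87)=-8/ 783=-0.01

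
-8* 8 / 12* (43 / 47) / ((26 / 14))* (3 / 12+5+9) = -37.44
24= 24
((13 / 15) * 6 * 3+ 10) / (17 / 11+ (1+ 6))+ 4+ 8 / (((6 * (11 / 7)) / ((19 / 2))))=116762 / 7755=15.06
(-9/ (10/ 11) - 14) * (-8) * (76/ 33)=72656/ 165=440.34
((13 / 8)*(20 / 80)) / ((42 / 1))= 13 / 1344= 0.01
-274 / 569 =-0.48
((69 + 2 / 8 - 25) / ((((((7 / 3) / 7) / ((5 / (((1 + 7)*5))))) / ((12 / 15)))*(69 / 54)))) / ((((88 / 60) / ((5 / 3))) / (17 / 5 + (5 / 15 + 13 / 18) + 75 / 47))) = 1235637 / 17296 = 71.44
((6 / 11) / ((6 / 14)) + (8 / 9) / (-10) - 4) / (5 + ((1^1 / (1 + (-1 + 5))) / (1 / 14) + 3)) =-697 / 2673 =-0.26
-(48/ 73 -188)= 187.34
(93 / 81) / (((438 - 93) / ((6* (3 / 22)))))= 31 / 11385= 0.00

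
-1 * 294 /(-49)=6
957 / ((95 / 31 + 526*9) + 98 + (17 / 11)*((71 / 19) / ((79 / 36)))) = 489831837 / 2476131269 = 0.20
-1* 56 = -56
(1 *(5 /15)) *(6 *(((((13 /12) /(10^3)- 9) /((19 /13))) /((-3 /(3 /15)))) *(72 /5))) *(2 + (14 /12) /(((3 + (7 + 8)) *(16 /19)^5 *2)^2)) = 24065204221495123329929 /1015289037088358400000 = 23.70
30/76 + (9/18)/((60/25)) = 275/456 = 0.60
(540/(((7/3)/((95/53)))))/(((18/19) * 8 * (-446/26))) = -1055925/330932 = -3.19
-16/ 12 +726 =2174/ 3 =724.67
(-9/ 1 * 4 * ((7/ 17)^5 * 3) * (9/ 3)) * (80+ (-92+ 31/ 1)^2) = -20698223868/ 1419857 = -14577.68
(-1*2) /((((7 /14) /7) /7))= -196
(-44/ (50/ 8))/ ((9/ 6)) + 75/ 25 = -127/ 75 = -1.69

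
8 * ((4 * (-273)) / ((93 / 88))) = -256256 / 31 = -8266.32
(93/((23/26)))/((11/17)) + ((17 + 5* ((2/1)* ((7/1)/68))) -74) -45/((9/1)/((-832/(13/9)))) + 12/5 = 128552749/43010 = 2988.90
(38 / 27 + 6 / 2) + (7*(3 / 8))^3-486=-463.50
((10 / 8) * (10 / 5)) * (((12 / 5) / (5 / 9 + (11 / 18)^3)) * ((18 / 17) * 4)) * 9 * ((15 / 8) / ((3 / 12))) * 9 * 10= 15305500800 / 77707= 196964.25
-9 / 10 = -0.90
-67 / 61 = -1.10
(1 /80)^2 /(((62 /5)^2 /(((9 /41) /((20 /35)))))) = 0.00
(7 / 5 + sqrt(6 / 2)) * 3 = 21 / 5 + 3 * sqrt(3) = 9.40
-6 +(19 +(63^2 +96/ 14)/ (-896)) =53705/ 6272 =8.56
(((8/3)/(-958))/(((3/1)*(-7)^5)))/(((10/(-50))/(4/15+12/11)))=-0.00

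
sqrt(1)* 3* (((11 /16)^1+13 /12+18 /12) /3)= 3.27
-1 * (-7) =7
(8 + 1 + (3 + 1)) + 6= 19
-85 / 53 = -1.60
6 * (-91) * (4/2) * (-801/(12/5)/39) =9345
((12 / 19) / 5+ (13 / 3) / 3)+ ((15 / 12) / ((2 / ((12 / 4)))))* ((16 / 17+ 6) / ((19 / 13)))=609049 / 58140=10.48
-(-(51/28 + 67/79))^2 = -34869025/4892944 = -7.13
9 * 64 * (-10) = -5760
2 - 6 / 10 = 7 / 5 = 1.40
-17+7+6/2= -7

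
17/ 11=1.55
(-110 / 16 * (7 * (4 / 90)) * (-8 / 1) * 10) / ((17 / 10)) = 15400 / 153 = 100.65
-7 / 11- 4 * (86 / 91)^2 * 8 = -2661359 / 91091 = -29.22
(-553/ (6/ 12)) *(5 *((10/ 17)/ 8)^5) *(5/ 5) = -8640625/ 726966784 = -0.01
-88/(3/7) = -616/3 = -205.33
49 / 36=1.36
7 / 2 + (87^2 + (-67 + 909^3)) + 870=1502195609 / 2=751097804.50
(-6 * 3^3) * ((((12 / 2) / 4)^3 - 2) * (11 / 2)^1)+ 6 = -9753 / 8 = -1219.12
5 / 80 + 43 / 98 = 393 / 784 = 0.50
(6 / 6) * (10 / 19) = 10 / 19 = 0.53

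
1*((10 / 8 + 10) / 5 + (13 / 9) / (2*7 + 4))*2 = 755 / 162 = 4.66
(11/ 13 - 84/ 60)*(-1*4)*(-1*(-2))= 288/ 65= 4.43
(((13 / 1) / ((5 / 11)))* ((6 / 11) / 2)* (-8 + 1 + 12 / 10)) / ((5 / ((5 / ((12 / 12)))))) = -1131 / 25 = -45.24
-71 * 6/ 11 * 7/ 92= -1491/ 506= -2.95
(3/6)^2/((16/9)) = 9/64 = 0.14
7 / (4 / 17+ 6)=119 / 106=1.12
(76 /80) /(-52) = -19 /1040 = -0.02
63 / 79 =0.80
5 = 5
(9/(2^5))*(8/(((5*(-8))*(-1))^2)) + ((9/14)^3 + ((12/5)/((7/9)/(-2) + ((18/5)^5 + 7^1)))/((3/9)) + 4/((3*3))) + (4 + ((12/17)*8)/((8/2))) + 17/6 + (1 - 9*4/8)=5.47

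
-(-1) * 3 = 3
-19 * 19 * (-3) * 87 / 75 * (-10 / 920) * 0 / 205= 0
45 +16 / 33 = 1501 / 33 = 45.48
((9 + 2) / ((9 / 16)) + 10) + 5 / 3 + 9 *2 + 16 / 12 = 455 / 9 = 50.56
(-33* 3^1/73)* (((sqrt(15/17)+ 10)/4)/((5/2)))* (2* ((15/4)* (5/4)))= -7425/584 - 1485* sqrt(255)/19856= -13.91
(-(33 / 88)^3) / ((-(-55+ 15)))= -27 / 20480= -0.00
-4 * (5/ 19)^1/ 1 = -20/ 19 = -1.05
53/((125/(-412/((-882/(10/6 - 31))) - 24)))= -528728/33075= -15.99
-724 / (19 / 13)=-9412 / 19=-495.37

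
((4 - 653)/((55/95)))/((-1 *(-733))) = -1121/733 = -1.53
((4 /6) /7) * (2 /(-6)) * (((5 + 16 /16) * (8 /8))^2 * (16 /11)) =-1.66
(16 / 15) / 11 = 16 / 165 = 0.10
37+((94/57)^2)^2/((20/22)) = 2382272113/52780005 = 45.14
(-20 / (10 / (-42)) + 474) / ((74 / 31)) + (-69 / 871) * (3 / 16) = 120524805 / 515632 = 233.74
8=8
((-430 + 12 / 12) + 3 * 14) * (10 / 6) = -645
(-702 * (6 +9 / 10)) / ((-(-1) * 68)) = -24219 / 340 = -71.23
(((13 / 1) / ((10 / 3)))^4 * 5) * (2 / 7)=2313441 / 7000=330.49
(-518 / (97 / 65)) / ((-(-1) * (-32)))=16835 / 1552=10.85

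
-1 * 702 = -702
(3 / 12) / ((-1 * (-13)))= 0.02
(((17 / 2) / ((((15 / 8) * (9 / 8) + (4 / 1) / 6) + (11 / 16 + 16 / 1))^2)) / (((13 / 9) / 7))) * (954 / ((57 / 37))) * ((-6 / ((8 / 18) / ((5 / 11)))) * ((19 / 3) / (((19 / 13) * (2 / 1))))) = -70622254080 / 78884333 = -895.26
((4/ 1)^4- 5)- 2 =249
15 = 15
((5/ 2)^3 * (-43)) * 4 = -5375/ 2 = -2687.50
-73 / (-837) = 73 / 837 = 0.09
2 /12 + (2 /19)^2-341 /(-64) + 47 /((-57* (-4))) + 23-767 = -51172217 /69312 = -738.29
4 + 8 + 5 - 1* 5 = 12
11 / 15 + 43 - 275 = -3469 / 15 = -231.27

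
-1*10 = -10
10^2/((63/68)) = 6800/63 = 107.94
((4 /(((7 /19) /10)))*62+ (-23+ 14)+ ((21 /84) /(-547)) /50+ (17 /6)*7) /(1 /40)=15489672479 /57435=269690.48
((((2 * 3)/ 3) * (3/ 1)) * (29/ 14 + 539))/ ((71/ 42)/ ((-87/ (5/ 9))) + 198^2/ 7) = 106762050/ 184180037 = 0.58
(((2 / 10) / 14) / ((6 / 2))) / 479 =1 / 100590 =0.00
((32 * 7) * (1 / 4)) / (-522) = -0.11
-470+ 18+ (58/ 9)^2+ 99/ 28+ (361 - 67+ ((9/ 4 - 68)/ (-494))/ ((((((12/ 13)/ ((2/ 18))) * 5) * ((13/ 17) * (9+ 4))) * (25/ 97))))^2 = 72422762254629696193783/ 841833418608000000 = 86029.80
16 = 16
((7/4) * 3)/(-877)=-21/3508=-0.01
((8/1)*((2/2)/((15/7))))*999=18648/5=3729.60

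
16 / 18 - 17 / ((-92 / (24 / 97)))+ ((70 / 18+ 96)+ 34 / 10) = 10463518 / 100395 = 104.22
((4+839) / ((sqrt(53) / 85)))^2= 96876208.02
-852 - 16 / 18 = -7676 / 9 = -852.89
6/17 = 0.35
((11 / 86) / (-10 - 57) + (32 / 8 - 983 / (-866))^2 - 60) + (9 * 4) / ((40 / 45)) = 14837827869 / 2160623236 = 6.87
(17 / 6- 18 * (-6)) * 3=665 / 2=332.50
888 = 888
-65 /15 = -13 /3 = -4.33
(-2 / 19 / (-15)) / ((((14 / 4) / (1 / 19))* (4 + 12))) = 1 / 151620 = 0.00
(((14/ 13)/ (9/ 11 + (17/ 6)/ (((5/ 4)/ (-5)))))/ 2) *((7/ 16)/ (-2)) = 1617/ 144352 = 0.01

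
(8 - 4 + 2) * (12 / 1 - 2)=60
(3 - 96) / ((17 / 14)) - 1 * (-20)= -962 / 17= -56.59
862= 862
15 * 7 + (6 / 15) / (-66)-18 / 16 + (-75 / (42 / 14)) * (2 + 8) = -146.13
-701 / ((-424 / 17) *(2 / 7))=98.37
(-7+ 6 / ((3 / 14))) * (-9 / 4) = -189 / 4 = -47.25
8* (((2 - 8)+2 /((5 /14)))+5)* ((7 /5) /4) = 322 /25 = 12.88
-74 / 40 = -37 / 20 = -1.85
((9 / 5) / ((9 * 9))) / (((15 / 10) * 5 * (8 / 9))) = 1 / 300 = 0.00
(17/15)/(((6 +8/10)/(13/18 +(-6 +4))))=-23/108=-0.21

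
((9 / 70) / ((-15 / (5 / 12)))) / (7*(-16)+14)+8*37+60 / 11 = 90991051 / 301840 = 301.45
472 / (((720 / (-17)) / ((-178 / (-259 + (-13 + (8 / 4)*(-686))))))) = -89267 / 73980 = -1.21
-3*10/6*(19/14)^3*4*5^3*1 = -4286875/686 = -6249.09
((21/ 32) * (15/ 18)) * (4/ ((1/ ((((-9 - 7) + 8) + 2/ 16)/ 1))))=-2205/ 128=-17.23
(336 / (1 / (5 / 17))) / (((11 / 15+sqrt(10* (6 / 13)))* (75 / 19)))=-912912 / 202759+191520* sqrt(195) / 202759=8.69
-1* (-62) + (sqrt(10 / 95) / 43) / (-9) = 62 - sqrt(38) / 7353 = 62.00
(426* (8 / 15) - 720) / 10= -1232 / 25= -49.28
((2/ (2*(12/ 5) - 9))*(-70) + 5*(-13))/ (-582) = 95/ 1746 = 0.05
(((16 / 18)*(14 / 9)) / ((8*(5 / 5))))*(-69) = -322 / 27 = -11.93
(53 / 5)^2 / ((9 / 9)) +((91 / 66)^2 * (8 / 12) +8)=19867831 / 163350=121.63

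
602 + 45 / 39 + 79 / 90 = 604.03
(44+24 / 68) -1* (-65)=1859 / 17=109.35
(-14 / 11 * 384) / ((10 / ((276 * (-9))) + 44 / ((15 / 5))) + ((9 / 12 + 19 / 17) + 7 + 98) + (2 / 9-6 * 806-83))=227017728 / 2228359837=0.10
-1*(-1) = 1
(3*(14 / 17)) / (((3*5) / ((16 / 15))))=224 / 1275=0.18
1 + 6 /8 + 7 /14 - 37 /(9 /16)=-2287 /36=-63.53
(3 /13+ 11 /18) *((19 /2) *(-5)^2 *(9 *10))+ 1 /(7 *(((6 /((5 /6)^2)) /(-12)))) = 14737900 /819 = 17994.99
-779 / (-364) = 779 / 364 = 2.14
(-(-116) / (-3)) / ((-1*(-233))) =-116 / 699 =-0.17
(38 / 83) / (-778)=-19 / 32287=-0.00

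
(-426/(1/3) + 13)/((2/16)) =-10120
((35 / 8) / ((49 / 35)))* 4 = 25 / 2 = 12.50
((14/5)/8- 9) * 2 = -173/10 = -17.30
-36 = -36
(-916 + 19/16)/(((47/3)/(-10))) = 219555/376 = 583.92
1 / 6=0.17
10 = 10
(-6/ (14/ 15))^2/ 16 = 2025/ 784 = 2.58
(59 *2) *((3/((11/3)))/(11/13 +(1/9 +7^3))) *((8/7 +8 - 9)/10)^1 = 62127/15493555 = 0.00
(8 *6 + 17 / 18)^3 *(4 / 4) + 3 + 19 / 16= 1367644525 / 11664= 117253.47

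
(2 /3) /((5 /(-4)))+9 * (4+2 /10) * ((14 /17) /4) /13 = 433 /6630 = 0.07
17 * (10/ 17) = 10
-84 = -84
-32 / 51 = -0.63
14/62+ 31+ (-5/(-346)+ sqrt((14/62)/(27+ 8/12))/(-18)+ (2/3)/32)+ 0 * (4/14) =8047355/257424 - sqrt(54033)/46314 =31.26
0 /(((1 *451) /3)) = 0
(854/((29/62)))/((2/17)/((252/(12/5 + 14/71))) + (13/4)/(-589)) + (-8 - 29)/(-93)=-4410879680571643/10401112653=-424077.68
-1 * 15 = -15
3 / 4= 0.75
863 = 863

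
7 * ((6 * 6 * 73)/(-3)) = -6132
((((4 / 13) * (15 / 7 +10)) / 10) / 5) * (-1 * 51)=-1734 / 455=-3.81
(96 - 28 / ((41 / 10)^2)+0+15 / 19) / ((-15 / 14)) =-42534226 / 479085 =-88.78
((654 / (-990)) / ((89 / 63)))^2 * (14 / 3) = 24451098 / 23961025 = 1.02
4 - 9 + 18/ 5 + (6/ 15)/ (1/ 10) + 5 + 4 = 58/ 5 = 11.60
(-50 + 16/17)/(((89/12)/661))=-6615288/1513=-4372.30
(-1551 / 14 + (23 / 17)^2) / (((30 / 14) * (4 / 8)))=-440833 / 4335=-101.69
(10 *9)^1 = 90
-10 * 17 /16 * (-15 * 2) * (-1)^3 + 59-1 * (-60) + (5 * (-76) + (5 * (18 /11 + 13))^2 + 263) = 2438793 /484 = 5038.83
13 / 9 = 1.44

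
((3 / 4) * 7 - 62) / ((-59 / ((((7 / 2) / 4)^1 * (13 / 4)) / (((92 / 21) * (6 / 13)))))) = 1879787 / 1389568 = 1.35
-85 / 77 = -1.10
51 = 51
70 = 70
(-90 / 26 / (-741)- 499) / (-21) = 1602274 / 67431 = 23.76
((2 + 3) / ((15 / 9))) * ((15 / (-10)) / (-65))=0.07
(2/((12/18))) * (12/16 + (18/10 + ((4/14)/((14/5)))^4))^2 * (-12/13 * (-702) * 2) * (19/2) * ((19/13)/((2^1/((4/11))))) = 7583320238492164843323/118807726786323575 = 63828.51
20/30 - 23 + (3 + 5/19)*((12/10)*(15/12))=-994/57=-17.44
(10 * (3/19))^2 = 900/361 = 2.49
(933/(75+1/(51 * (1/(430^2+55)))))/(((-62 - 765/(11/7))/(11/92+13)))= -631759491/104849167120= -0.01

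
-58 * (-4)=232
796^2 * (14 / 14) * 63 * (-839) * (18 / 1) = -602838736416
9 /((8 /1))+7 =65 /8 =8.12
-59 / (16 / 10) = -295 / 8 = -36.88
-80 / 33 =-2.42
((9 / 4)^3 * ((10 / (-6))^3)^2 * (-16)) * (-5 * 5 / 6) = 390625 / 24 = 16276.04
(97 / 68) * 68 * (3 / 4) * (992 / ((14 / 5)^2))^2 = 2796510000 / 2401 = 1164727.20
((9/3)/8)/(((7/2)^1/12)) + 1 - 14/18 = 95/63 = 1.51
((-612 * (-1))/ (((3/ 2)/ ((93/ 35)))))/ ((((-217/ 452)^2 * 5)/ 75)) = 750204288/ 10633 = 70554.34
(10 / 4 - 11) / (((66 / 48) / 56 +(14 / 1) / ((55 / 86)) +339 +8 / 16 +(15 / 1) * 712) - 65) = -209440 / 270458877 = -0.00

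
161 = 161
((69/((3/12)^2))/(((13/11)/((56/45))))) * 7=1586816/195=8137.52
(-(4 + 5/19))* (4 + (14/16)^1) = -3159/152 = -20.78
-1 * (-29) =29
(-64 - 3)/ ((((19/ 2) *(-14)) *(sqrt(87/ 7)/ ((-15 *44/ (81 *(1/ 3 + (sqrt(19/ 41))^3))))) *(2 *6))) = -50794777 *sqrt(609)/ 449255646 + 30217 *sqrt(474411)/ 7881678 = -0.15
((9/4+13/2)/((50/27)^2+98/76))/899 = 484785/235036358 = 0.00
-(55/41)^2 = -1.80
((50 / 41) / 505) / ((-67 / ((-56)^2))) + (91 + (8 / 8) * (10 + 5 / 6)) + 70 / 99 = 5626797161 / 54934506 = 102.43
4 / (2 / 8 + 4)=16 / 17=0.94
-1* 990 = -990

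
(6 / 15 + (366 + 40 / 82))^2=5656844944 / 42025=134606.66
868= 868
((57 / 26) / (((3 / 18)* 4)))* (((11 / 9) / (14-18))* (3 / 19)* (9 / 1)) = -297 / 208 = -1.43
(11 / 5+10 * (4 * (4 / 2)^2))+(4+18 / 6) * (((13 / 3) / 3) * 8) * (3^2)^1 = 4451 / 5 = 890.20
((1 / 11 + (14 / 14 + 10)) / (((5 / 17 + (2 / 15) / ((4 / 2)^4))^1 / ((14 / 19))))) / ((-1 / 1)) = -3484320 / 128953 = -27.02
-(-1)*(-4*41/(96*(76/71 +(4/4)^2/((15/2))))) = -14555/10256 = -1.42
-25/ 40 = -5/ 8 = -0.62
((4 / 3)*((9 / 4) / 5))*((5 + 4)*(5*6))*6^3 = 34992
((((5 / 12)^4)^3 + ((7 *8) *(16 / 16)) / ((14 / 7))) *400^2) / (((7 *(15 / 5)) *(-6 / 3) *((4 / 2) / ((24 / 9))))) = -156031910432370625 / 1097098297344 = -142222.36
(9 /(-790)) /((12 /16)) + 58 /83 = 22412 /32785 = 0.68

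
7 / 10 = 0.70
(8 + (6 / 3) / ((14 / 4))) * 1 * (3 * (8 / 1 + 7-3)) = 2160 / 7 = 308.57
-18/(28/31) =-19.93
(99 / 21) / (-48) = -11 / 112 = -0.10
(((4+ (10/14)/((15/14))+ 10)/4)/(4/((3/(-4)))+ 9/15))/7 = -55/497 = -0.11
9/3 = 3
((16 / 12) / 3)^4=256 / 6561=0.04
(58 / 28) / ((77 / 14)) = 29 / 77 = 0.38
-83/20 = -4.15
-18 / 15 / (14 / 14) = -6 / 5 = -1.20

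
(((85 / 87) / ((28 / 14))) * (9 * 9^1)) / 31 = 2295 / 1798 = 1.28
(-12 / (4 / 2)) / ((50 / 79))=-237 / 25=-9.48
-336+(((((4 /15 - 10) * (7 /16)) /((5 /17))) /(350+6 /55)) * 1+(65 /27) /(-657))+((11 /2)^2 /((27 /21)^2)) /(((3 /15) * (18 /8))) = -12107574110903 /40989862080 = -295.38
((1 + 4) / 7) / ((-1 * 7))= -5 / 49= -0.10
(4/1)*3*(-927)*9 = -100116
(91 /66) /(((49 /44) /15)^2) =85800 /343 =250.15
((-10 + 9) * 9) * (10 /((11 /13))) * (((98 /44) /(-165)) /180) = 637 /79860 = 0.01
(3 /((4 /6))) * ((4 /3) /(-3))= -2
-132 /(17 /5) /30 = -22 /17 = -1.29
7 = 7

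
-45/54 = -0.83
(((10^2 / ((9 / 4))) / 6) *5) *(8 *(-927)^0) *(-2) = -16000 / 27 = -592.59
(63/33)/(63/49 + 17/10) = 1470/2299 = 0.64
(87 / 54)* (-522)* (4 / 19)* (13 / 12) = -10933 / 57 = -191.81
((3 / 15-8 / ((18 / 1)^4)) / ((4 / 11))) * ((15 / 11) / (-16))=-13117 / 279936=-0.05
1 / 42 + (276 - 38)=9997 / 42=238.02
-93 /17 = -5.47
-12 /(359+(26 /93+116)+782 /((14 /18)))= -7812 /963941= -0.01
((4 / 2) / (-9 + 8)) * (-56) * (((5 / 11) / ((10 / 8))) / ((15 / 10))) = 896 / 33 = 27.15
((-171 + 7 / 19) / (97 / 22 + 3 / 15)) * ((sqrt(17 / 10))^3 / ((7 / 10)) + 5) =-1783100 / 9633- 606254 * sqrt(170) / 67431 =-302.33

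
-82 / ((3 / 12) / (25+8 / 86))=-353912 / 43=-8230.51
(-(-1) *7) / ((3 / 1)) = 7 / 3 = 2.33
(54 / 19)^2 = 2916 / 361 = 8.08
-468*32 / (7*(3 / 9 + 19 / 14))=-89856 / 71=-1265.58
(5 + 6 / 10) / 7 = 4 / 5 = 0.80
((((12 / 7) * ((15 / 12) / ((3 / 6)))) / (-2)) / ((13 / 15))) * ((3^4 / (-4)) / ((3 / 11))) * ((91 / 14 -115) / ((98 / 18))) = -18644175 / 5096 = -3658.59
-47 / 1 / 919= -47 / 919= -0.05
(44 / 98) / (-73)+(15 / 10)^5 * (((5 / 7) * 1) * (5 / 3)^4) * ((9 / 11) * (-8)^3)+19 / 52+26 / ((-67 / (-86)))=-2398813200013 / 137084948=-17498.74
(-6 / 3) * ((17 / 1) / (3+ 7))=-17 / 5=-3.40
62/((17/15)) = 930/17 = 54.71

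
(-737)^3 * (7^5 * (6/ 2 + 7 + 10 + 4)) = -161474483982504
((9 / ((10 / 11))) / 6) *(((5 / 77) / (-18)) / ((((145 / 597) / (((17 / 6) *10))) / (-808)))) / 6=341683 / 3654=93.51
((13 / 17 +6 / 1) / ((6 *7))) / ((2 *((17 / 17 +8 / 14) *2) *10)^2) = 0.00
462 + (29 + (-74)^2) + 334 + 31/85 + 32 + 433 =575141/85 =6766.36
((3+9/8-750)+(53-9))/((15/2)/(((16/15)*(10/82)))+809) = -22460/27733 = -0.81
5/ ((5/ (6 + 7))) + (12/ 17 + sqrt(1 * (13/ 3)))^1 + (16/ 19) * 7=sqrt(39)/ 3 + 6331/ 323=21.68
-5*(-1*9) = 45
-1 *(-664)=664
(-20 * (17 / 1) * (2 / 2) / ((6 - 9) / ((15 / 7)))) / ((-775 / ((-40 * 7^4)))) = 932960 / 31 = 30095.48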